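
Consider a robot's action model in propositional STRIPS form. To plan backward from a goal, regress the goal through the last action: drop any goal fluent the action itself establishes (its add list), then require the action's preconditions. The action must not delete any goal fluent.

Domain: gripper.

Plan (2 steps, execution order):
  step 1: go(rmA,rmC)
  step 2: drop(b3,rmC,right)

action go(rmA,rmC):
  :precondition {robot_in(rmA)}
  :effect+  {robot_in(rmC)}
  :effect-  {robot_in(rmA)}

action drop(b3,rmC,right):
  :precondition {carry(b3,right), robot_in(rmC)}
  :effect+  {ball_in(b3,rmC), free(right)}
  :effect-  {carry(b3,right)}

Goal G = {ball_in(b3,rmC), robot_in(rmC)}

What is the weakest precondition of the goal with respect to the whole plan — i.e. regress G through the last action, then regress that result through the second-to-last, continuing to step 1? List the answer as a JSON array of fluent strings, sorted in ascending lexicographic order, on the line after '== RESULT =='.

Regress step by step:
  through step 2 (drop(b3,rmC,right)): drop {ball_in(b3,rmC)}, keep {robot_in(rmC)}, require {carry(b3,right), robot_in(rmC)}
    → {carry(b3,right), robot_in(rmC)}
  through step 1 (go(rmA,rmC)): drop {robot_in(rmC)}, keep {carry(b3,right)}, require {robot_in(rmA)}
    → {carry(b3,right), robot_in(rmA)}

== RESULT ==
["carry(b3,right)", "robot_in(rmA)"]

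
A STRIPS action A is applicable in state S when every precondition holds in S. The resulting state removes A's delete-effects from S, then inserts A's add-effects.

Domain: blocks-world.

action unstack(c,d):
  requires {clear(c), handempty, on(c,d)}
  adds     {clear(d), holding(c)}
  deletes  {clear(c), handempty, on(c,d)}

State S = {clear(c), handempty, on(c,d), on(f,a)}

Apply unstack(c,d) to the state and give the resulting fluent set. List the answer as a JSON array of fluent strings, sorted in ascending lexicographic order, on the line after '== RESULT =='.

Compute (S \ del) ∪ add:
  pre ⊆ S: {clear(c), handempty, on(c,d)} ⊆ S  — applicable
  S \ del = {on(f,a)}
  ∪ add   = {clear(d), holding(c), on(f,a)}

== RESULT ==
["clear(d)", "holding(c)", "on(f,a)"]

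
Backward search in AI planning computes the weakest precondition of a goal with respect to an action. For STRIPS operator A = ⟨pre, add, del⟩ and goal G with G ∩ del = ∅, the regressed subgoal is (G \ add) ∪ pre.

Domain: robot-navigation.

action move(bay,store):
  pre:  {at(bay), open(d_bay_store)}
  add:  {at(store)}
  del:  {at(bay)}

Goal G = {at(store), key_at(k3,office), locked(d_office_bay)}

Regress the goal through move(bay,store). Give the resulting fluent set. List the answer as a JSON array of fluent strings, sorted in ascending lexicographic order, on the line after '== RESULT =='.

Compute (G \ add) ∪ pre:
  G ∩ del = {}  (empty — regression defined)
  G \ add = {at(store), key_at(k3,office), locked(d_office_bay)} \ {at(store)} = {key_at(k3,office), locked(d_office_bay)}
  ∪ pre   = {key_at(k3,office), locked(d_office_bay)} ∪ {at(bay), open(d_bay_store)}
          = {at(bay), key_at(k3,office), locked(d_office_bay), open(d_bay_store)}

== RESULT ==
["at(bay)", "key_at(k3,office)", "locked(d_office_bay)", "open(d_bay_store)"]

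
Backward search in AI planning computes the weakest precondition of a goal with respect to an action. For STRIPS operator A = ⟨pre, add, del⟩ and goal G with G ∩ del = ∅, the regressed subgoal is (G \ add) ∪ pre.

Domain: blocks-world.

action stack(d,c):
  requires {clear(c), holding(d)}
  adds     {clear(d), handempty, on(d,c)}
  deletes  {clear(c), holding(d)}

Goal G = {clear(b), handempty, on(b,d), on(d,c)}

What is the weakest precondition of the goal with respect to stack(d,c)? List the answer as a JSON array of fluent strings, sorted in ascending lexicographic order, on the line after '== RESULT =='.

Regress:
  G ∩ del = {}  (empty — regression defined)
  G \ add = {clear(b), handempty, on(b,d), on(d,c)} \ {clear(d), handempty, on(d,c)} = {clear(b), on(b,d)}
  ∪ pre   = {clear(b), on(b,d)} ∪ {clear(c), holding(d)}
          = {clear(b), clear(c), holding(d), on(b,d)}

== RESULT ==
["clear(b)", "clear(c)", "holding(d)", "on(b,d)"]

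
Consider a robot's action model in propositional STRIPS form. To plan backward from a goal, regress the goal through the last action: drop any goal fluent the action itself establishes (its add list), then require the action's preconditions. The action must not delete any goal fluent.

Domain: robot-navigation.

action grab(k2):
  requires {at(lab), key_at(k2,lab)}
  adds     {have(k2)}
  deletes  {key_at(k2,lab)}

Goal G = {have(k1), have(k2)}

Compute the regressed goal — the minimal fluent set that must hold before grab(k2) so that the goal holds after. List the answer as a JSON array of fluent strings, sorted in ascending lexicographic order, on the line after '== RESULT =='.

Compute (G \ add) ∪ pre:
  G ∩ del = {}  (empty — regression defined)
  G \ add = {have(k1), have(k2)} \ {have(k2)} = {have(k1)}
  ∪ pre   = {have(k1)} ∪ {at(lab), key_at(k2,lab)}
          = {at(lab), have(k1), key_at(k2,lab)}

== RESULT ==
["at(lab)", "have(k1)", "key_at(k2,lab)"]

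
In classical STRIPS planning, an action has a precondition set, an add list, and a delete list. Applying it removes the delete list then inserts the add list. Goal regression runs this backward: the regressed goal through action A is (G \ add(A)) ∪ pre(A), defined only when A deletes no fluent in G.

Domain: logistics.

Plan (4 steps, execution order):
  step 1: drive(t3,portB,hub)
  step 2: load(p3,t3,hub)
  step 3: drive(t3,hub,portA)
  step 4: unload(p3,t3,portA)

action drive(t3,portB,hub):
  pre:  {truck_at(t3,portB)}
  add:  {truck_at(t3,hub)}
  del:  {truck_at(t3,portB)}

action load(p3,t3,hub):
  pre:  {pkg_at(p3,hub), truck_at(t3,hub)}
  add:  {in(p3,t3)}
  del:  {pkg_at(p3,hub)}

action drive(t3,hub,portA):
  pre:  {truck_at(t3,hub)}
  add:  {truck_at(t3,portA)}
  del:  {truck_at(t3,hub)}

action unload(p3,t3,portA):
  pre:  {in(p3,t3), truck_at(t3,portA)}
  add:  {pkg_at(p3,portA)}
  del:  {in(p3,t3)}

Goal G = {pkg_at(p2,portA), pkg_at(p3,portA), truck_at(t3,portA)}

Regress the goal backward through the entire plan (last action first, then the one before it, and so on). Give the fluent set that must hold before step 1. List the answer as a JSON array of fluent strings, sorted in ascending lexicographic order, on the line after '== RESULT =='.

Regress step by step:
  through step 4 (unload(p3,t3,portA)): drop {pkg_at(p3,portA)}, keep {pkg_at(p2,portA), truck_at(t3,portA)}, require {in(p3,t3), truck_at(t3,portA)}
    → {in(p3,t3), pkg_at(p2,portA), truck_at(t3,portA)}
  through step 3 (drive(t3,hub,portA)): drop {truck_at(t3,portA)}, keep {in(p3,t3), pkg_at(p2,portA)}, require {truck_at(t3,hub)}
    → {in(p3,t3), pkg_at(p2,portA), truck_at(t3,hub)}
  through step 2 (load(p3,t3,hub)): drop {in(p3,t3)}, keep {pkg_at(p2,portA), truck_at(t3,hub)}, require {pkg_at(p3,hub), truck_at(t3,hub)}
    → {pkg_at(p2,portA), pkg_at(p3,hub), truck_at(t3,hub)}
  through step 1 (drive(t3,portB,hub)): drop {truck_at(t3,hub)}, keep {pkg_at(p2,portA), pkg_at(p3,hub)}, require {truck_at(t3,portB)}
    → {pkg_at(p2,portA), pkg_at(p3,hub), truck_at(t3,portB)}

== RESULT ==
["pkg_at(p2,portA)", "pkg_at(p3,hub)", "truck_at(t3,portB)"]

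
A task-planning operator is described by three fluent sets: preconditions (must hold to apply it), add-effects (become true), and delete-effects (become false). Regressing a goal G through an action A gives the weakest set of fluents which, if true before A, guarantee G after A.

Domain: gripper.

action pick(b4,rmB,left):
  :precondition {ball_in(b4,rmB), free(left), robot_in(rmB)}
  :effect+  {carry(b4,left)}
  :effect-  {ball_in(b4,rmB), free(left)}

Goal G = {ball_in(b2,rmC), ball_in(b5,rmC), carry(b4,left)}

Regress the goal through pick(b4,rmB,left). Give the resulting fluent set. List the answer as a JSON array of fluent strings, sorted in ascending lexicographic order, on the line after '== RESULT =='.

Compute (G \ add) ∪ pre:
  G ∩ del = {}  (empty — regression defined)
  G \ add = {ball_in(b2,rmC), ball_in(b5,rmC), carry(b4,left)} \ {carry(b4,left)} = {ball_in(b2,rmC), ball_in(b5,rmC)}
  ∪ pre   = {ball_in(b2,rmC), ball_in(b5,rmC)} ∪ {ball_in(b4,rmB), free(left), robot_in(rmB)}
          = {ball_in(b2,rmC), ball_in(b4,rmB), ball_in(b5,rmC), free(left), robot_in(rmB)}

== RESULT ==
["ball_in(b2,rmC)", "ball_in(b4,rmB)", "ball_in(b5,rmC)", "free(left)", "robot_in(rmB)"]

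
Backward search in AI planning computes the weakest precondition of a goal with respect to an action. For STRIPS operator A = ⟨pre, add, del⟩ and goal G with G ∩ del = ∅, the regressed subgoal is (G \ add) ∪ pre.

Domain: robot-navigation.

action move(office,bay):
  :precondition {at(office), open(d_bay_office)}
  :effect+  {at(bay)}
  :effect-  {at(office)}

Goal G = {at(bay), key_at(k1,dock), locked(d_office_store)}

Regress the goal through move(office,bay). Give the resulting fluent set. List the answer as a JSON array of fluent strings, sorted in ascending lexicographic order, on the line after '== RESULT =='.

Compute (G \ add) ∪ pre:
  G ∩ del = {}  (empty — regression defined)
  G \ add = {at(bay), key_at(k1,dock), locked(d_office_store)} \ {at(bay)} = {key_at(k1,dock), locked(d_office_store)}
  ∪ pre   = {key_at(k1,dock), locked(d_office_store)} ∪ {at(office), open(d_bay_office)}
          = {at(office), key_at(k1,dock), locked(d_office_store), open(d_bay_office)}

== RESULT ==
["at(office)", "key_at(k1,dock)", "locked(d_office_store)", "open(d_bay_office)"]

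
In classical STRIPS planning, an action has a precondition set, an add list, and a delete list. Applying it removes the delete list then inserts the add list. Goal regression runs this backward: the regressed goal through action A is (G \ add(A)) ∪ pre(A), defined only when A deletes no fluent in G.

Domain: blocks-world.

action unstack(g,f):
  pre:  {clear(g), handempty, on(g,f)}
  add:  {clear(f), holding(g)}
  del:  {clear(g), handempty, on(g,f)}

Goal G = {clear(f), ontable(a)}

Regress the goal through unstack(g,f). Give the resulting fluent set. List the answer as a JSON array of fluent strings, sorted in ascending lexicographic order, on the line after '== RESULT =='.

Compute (G \ add) ∪ pre:
  G ∩ del = {}  (empty — regression defined)
  G \ add = {clear(f), ontable(a)} \ {clear(f), holding(g)} = {ontable(a)}
  ∪ pre   = {ontable(a)} ∪ {clear(g), handempty, on(g,f)}
          = {clear(g), handempty, on(g,f), ontable(a)}

== RESULT ==
["clear(g)", "handempty", "on(g,f)", "ontable(a)"]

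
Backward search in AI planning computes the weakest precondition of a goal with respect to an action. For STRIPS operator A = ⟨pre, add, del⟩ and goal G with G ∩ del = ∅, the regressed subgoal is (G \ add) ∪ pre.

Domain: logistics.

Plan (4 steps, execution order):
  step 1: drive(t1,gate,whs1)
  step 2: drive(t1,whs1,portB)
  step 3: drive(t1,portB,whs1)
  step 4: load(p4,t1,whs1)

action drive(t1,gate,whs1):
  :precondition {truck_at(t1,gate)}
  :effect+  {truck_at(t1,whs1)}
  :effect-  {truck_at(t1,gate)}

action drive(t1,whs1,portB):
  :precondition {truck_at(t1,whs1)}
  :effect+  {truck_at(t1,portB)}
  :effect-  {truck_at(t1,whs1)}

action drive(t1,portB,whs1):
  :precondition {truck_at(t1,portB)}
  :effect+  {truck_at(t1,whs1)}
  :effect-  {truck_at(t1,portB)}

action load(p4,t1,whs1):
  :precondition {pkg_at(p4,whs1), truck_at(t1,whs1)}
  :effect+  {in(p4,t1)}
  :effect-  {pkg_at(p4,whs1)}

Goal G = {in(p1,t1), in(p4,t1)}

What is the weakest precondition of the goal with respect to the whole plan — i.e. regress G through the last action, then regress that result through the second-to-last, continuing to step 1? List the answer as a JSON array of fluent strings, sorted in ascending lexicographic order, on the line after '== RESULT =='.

Regress step by step:
  through step 4 (load(p4,t1,whs1)): drop {in(p4,t1)}, keep {in(p1,t1)}, require {pkg_at(p4,whs1), truck_at(t1,whs1)}
    → {in(p1,t1), pkg_at(p4,whs1), truck_at(t1,whs1)}
  through step 3 (drive(t1,portB,whs1)): drop {truck_at(t1,whs1)}, keep {in(p1,t1), pkg_at(p4,whs1)}, require {truck_at(t1,portB)}
    → {in(p1,t1), pkg_at(p4,whs1), truck_at(t1,portB)}
  through step 2 (drive(t1,whs1,portB)): drop {truck_at(t1,portB)}, keep {in(p1,t1), pkg_at(p4,whs1)}, require {truck_at(t1,whs1)}
    → {in(p1,t1), pkg_at(p4,whs1), truck_at(t1,whs1)}
  through step 1 (drive(t1,gate,whs1)): drop {truck_at(t1,whs1)}, keep {in(p1,t1), pkg_at(p4,whs1)}, require {truck_at(t1,gate)}
    → {in(p1,t1), pkg_at(p4,whs1), truck_at(t1,gate)}

== RESULT ==
["in(p1,t1)", "pkg_at(p4,whs1)", "truck_at(t1,gate)"]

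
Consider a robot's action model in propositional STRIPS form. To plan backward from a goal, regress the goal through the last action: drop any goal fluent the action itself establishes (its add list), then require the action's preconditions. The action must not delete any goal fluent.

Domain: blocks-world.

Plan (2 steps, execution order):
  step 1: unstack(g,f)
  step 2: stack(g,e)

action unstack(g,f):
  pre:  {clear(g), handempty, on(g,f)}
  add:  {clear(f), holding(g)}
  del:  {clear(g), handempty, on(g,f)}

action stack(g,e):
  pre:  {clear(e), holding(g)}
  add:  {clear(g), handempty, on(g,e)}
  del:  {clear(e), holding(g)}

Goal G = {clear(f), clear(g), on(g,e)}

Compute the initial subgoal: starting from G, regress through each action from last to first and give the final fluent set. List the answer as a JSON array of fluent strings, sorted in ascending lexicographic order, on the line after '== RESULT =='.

Work backward from the goal:
  through step 2 (stack(g,e)): drop {clear(g), on(g,e)}, keep {clear(f)}, require {clear(e), holding(g)}
    → {clear(e), clear(f), holding(g)}
  through step 1 (unstack(g,f)): drop {clear(f), holding(g)}, keep {clear(e)}, require {clear(g), handempty, on(g,f)}
    → {clear(e), clear(g), handempty, on(g,f)}

== RESULT ==
["clear(e)", "clear(g)", "handempty", "on(g,f)"]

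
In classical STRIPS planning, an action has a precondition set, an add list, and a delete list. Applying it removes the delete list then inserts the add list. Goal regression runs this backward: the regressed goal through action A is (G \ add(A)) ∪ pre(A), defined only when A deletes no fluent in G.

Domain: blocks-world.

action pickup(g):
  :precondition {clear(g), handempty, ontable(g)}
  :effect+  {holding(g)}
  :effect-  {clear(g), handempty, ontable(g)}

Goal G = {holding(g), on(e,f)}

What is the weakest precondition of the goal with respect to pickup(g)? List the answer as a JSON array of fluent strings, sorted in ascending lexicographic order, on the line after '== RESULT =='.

Compute (G \ add) ∪ pre:
  G ∩ del = {}  (empty — regression defined)
  G \ add = {holding(g), on(e,f)} \ {holding(g)} = {on(e,f)}
  ∪ pre   = {on(e,f)} ∪ {clear(g), handempty, ontable(g)}
          = {clear(g), handempty, on(e,f), ontable(g)}

== RESULT ==
["clear(g)", "handempty", "on(e,f)", "ontable(g)"]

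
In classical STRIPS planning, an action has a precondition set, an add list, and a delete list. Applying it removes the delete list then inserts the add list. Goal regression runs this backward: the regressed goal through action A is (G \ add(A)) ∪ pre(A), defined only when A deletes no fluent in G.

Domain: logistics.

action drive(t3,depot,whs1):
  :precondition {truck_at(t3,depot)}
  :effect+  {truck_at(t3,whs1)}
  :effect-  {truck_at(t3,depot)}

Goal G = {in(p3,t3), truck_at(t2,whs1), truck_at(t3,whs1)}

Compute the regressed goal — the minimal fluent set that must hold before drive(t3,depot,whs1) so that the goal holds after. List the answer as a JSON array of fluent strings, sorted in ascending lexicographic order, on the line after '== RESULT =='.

Regress:
  G ∩ del = {}  (empty — regression defined)
  G \ add = {in(p3,t3), truck_at(t2,whs1), truck_at(t3,whs1)} \ {truck_at(t3,whs1)} = {in(p3,t3), truck_at(t2,whs1)}
  ∪ pre   = {in(p3,t3), truck_at(t2,whs1)} ∪ {truck_at(t3,depot)}
          = {in(p3,t3), truck_at(t2,whs1), truck_at(t3,depot)}

== RESULT ==
["in(p3,t3)", "truck_at(t2,whs1)", "truck_at(t3,depot)"]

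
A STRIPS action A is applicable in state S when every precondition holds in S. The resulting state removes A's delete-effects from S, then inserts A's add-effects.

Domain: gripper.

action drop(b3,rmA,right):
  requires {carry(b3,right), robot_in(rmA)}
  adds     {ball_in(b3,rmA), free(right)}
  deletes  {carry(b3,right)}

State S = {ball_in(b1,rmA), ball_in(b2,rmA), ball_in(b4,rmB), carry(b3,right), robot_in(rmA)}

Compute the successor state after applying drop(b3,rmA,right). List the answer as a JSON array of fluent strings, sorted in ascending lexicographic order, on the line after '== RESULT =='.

Compute (S \ del) ∪ add:
  pre ⊆ S: {carry(b3,right), robot_in(rmA)} ⊆ S  — applicable
  S \ del = {ball_in(b1,rmA), ball_in(b2,rmA), ball_in(b4,rmB), robot_in(rmA)}
  ∪ add   = {ball_in(b1,rmA), ball_in(b2,rmA), ball_in(b3,rmA), ball_in(b4,rmB), free(right), robot_in(rmA)}

== RESULT ==
["ball_in(b1,rmA)", "ball_in(b2,rmA)", "ball_in(b3,rmA)", "ball_in(b4,rmB)", "free(right)", "robot_in(rmA)"]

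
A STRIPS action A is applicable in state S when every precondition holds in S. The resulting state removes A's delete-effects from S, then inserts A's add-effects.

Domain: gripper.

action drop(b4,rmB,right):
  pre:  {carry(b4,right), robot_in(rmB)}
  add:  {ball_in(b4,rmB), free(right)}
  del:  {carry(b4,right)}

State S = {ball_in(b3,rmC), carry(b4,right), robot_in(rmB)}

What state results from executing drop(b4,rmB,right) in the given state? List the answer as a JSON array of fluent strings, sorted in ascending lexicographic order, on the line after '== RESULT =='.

Progress:
  pre ⊆ S: {carry(b4,right), robot_in(rmB)} ⊆ S  — applicable
  S \ del = {ball_in(b3,rmC), robot_in(rmB)}
  ∪ add   = {ball_in(b3,rmC), ball_in(b4,rmB), free(right), robot_in(rmB)}

== RESULT ==
["ball_in(b3,rmC)", "ball_in(b4,rmB)", "free(right)", "robot_in(rmB)"]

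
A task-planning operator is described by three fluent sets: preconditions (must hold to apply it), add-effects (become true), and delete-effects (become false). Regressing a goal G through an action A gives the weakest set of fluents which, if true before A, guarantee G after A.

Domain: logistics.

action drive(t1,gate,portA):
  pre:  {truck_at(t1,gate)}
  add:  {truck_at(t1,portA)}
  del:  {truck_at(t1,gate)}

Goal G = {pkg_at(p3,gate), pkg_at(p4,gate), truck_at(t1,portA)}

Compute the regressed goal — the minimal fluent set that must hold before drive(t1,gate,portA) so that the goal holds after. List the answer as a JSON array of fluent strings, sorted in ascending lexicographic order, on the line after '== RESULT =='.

Compute (G \ add) ∪ pre:
  G ∩ del = {}  (empty — regression defined)
  G \ add = {pkg_at(p3,gate), pkg_at(p4,gate), truck_at(t1,portA)} \ {truck_at(t1,portA)} = {pkg_at(p3,gate), pkg_at(p4,gate)}
  ∪ pre   = {pkg_at(p3,gate), pkg_at(p4,gate)} ∪ {truck_at(t1,gate)}
          = {pkg_at(p3,gate), pkg_at(p4,gate), truck_at(t1,gate)}

== RESULT ==
["pkg_at(p3,gate)", "pkg_at(p4,gate)", "truck_at(t1,gate)"]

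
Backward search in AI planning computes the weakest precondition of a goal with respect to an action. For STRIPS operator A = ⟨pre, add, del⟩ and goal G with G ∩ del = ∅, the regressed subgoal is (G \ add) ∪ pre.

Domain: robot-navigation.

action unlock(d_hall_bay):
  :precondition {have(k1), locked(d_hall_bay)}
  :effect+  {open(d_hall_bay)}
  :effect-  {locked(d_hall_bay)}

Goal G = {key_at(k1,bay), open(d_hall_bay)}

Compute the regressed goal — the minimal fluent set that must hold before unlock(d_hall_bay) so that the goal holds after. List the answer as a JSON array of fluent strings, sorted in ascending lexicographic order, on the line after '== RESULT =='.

Compute (G \ add) ∪ pre:
  G ∩ del = {}  (empty — regression defined)
  G \ add = {key_at(k1,bay), open(d_hall_bay)} \ {open(d_hall_bay)} = {key_at(k1,bay)}
  ∪ pre   = {key_at(k1,bay)} ∪ {have(k1), locked(d_hall_bay)}
          = {have(k1), key_at(k1,bay), locked(d_hall_bay)}

== RESULT ==
["have(k1)", "key_at(k1,bay)", "locked(d_hall_bay)"]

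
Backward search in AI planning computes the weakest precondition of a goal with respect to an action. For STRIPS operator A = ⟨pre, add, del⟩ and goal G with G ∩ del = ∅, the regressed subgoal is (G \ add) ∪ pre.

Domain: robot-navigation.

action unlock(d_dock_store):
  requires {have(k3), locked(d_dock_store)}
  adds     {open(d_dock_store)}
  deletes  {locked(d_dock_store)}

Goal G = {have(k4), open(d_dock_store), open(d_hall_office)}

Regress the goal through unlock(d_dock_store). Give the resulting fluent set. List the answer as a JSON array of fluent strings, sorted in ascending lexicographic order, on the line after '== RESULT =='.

Regress:
  G ∩ del = {}  (empty — regression defined)
  G \ add = {have(k4), open(d_dock_store), open(d_hall_office)} \ {open(d_dock_store)} = {have(k4), open(d_hall_office)}
  ∪ pre   = {have(k4), open(d_hall_office)} ∪ {have(k3), locked(d_dock_store)}
          = {have(k3), have(k4), locked(d_dock_store), open(d_hall_office)}

== RESULT ==
["have(k3)", "have(k4)", "locked(d_dock_store)", "open(d_hall_office)"]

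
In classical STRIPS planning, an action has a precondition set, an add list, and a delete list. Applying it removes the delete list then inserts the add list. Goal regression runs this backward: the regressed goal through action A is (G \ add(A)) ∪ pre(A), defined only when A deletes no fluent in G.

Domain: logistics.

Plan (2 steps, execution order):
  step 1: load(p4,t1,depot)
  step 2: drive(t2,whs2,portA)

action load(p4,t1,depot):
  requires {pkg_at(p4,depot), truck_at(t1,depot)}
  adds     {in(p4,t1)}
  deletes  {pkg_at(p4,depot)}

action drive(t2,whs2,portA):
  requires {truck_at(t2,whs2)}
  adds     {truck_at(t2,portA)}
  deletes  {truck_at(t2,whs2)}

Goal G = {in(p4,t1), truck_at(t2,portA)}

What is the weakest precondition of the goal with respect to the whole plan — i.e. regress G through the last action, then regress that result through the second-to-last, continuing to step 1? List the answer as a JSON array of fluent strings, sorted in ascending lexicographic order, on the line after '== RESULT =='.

Work backward from the goal:
  through step 2 (drive(t2,whs2,portA)): drop {truck_at(t2,portA)}, keep {in(p4,t1)}, require {truck_at(t2,whs2)}
    → {in(p4,t1), truck_at(t2,whs2)}
  through step 1 (load(p4,t1,depot)): drop {in(p4,t1)}, keep {truck_at(t2,whs2)}, require {pkg_at(p4,depot), truck_at(t1,depot)}
    → {pkg_at(p4,depot), truck_at(t1,depot), truck_at(t2,whs2)}

== RESULT ==
["pkg_at(p4,depot)", "truck_at(t1,depot)", "truck_at(t2,whs2)"]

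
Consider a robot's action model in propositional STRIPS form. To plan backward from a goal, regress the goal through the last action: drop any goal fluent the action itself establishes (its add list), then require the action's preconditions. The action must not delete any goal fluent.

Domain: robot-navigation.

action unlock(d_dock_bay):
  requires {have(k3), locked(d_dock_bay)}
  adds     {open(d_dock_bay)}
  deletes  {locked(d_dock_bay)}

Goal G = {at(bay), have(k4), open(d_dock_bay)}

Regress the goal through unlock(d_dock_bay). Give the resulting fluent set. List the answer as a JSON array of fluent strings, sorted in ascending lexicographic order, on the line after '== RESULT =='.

Compute (G \ add) ∪ pre:
  G ∩ del = {}  (empty — regression defined)
  G \ add = {at(bay), have(k4), open(d_dock_bay)} \ {open(d_dock_bay)} = {at(bay), have(k4)}
  ∪ pre   = {at(bay), have(k4)} ∪ {have(k3), locked(d_dock_bay)}
          = {at(bay), have(k3), have(k4), locked(d_dock_bay)}

== RESULT ==
["at(bay)", "have(k3)", "have(k4)", "locked(d_dock_bay)"]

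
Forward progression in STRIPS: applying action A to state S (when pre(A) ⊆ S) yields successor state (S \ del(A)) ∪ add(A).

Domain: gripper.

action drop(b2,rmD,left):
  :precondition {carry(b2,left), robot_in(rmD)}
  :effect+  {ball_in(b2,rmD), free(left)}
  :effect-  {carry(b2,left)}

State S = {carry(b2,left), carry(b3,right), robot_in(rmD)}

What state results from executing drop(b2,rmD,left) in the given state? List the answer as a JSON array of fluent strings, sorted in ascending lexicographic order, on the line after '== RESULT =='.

Progress:
  pre ⊆ S: {carry(b2,left), robot_in(rmD)} ⊆ S  — applicable
  S \ del = {carry(b3,right), robot_in(rmD)}
  ∪ add   = {ball_in(b2,rmD), carry(b3,right), free(left), robot_in(rmD)}

== RESULT ==
["ball_in(b2,rmD)", "carry(b3,right)", "free(left)", "robot_in(rmD)"]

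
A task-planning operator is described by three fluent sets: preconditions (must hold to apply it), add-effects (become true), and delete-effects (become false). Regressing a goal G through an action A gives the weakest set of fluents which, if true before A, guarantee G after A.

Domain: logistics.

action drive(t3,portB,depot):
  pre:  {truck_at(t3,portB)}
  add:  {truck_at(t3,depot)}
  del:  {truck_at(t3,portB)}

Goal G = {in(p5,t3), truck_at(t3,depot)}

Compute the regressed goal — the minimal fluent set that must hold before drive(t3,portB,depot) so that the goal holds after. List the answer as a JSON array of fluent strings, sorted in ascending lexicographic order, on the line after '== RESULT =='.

Regress:
  G ∩ del = {}  (empty — regression defined)
  G \ add = {in(p5,t3), truck_at(t3,depot)} \ {truck_at(t3,depot)} = {in(p5,t3)}
  ∪ pre   = {in(p5,t3)} ∪ {truck_at(t3,portB)}
          = {in(p5,t3), truck_at(t3,portB)}

== RESULT ==
["in(p5,t3)", "truck_at(t3,portB)"]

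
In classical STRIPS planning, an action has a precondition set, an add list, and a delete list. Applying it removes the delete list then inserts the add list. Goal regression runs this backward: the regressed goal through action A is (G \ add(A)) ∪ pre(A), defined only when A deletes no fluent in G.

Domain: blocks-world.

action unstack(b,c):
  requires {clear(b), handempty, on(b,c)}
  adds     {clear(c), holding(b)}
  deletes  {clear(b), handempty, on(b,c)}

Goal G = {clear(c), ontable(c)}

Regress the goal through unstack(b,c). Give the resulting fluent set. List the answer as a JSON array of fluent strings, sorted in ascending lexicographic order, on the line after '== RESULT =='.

Regress:
  G ∩ del = {}  (empty — regression defined)
  G \ add = {clear(c), ontable(c)} \ {clear(c), holding(b)} = {ontable(c)}
  ∪ pre   = {ontable(c)} ∪ {clear(b), handempty, on(b,c)}
          = {clear(b), handempty, on(b,c), ontable(c)}

== RESULT ==
["clear(b)", "handempty", "on(b,c)", "ontable(c)"]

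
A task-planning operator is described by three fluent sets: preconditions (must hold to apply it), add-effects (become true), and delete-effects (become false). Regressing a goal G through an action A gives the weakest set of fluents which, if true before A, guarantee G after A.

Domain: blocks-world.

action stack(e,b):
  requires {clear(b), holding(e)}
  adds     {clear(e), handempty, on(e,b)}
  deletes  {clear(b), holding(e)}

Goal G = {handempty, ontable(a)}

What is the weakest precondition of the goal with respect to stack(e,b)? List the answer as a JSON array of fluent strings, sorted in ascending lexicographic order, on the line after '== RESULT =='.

Compute (G \ add) ∪ pre:
  G ∩ del = {}  (empty — regression defined)
  G \ add = {handempty, ontable(a)} \ {clear(e), handempty, on(e,b)} = {ontable(a)}
  ∪ pre   = {ontable(a)} ∪ {clear(b), holding(e)}
          = {clear(b), holding(e), ontable(a)}

== RESULT ==
["clear(b)", "holding(e)", "ontable(a)"]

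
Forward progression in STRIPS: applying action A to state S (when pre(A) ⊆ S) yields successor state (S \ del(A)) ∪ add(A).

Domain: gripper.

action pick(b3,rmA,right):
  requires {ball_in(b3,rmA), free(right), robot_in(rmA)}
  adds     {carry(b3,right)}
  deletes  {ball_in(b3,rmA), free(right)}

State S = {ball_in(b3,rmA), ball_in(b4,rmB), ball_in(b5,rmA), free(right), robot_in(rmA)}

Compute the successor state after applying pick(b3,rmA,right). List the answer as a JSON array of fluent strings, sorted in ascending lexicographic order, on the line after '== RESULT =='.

Compute (S \ del) ∪ add:
  pre ⊆ S: {ball_in(b3,rmA), free(right), robot_in(rmA)} ⊆ S  — applicable
  S \ del = {ball_in(b4,rmB), ball_in(b5,rmA), robot_in(rmA)}
  ∪ add   = {ball_in(b4,rmB), ball_in(b5,rmA), carry(b3,right), robot_in(rmA)}

== RESULT ==
["ball_in(b4,rmB)", "ball_in(b5,rmA)", "carry(b3,right)", "robot_in(rmA)"]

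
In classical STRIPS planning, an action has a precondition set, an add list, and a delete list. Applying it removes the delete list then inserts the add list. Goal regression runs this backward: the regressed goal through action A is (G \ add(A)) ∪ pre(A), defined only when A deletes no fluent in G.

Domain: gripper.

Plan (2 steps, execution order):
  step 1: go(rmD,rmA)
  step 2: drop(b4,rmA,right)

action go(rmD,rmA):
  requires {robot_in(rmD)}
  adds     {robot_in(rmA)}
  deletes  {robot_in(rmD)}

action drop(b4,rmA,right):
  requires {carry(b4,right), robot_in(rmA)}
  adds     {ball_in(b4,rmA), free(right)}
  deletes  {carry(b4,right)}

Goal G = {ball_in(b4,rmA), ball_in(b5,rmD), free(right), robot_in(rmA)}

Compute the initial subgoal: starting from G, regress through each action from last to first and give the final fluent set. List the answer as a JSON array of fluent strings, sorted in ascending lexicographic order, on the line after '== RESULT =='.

Work backward from the goal:
  through step 2 (drop(b4,rmA,right)): drop {ball_in(b4,rmA), free(right)}, keep {ball_in(b5,rmD), robot_in(rmA)}, require {carry(b4,right), robot_in(rmA)}
    → {ball_in(b5,rmD), carry(b4,right), robot_in(rmA)}
  through step 1 (go(rmD,rmA)): drop {robot_in(rmA)}, keep {ball_in(b5,rmD), carry(b4,right)}, require {robot_in(rmD)}
    → {ball_in(b5,rmD), carry(b4,right), robot_in(rmD)}

== RESULT ==
["ball_in(b5,rmD)", "carry(b4,right)", "robot_in(rmD)"]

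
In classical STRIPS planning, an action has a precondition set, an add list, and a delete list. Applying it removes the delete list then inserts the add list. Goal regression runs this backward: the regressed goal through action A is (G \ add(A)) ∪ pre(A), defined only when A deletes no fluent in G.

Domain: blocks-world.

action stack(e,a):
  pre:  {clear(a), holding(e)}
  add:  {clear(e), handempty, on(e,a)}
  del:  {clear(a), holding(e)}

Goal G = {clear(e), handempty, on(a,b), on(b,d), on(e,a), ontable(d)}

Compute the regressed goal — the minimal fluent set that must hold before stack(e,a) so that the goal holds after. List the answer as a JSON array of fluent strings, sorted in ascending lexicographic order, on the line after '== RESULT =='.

Compute (G \ add) ∪ pre:
  G ∩ del = {}  (empty — regression defined)
  G \ add = {clear(e), handempty, on(a,b), on(b,d), on(e,a), ontable(d)} \ {clear(e), handempty, on(e,a)} = {on(a,b), on(b,d), ontable(d)}
  ∪ pre   = {on(a,b), on(b,d), ontable(d)} ∪ {clear(a), holding(e)}
          = {clear(a), holding(e), on(a,b), on(b,d), ontable(d)}

== RESULT ==
["clear(a)", "holding(e)", "on(a,b)", "on(b,d)", "ontable(d)"]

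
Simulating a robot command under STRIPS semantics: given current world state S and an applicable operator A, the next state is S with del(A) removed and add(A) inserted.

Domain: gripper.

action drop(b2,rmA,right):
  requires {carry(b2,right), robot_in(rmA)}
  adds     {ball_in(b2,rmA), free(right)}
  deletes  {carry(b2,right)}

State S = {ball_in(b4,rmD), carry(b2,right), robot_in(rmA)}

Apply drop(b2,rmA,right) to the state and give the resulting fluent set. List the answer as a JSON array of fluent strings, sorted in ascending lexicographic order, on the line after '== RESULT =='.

Progress:
  pre ⊆ S: {carry(b2,right), robot_in(rmA)} ⊆ S  — applicable
  S \ del = {ball_in(b4,rmD), robot_in(rmA)}
  ∪ add   = {ball_in(b2,rmA), ball_in(b4,rmD), free(right), robot_in(rmA)}

== RESULT ==
["ball_in(b2,rmA)", "ball_in(b4,rmD)", "free(right)", "robot_in(rmA)"]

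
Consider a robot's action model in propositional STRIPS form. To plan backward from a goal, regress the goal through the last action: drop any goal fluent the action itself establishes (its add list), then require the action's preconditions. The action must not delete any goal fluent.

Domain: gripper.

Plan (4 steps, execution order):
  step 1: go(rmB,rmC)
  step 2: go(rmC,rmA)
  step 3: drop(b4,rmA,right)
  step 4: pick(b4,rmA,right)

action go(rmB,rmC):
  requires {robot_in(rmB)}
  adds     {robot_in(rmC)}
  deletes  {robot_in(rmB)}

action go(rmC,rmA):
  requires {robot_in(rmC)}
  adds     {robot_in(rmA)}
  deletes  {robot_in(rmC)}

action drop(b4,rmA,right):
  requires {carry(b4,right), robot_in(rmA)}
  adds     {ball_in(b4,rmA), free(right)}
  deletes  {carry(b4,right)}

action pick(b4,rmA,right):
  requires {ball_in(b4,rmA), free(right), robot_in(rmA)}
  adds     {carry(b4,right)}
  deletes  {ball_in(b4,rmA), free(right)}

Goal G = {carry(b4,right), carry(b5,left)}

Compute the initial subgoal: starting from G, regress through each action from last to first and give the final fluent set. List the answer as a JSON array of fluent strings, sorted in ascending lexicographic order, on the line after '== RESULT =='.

Work backward from the goal:
  through step 4 (pick(b4,rmA,right)): drop {carry(b4,right)}, keep {carry(b5,left)}, require {ball_in(b4,rmA), free(right), robot_in(rmA)}
    → {ball_in(b4,rmA), carry(b5,left), free(right), robot_in(rmA)}
  through step 3 (drop(b4,rmA,right)): drop {ball_in(b4,rmA), free(right)}, keep {carry(b5,left), robot_in(rmA)}, require {carry(b4,right), robot_in(rmA)}
    → {carry(b4,right), carry(b5,left), robot_in(rmA)}
  through step 2 (go(rmC,rmA)): drop {robot_in(rmA)}, keep {carry(b4,right), carry(b5,left)}, require {robot_in(rmC)}
    → {carry(b4,right), carry(b5,left), robot_in(rmC)}
  through step 1 (go(rmB,rmC)): drop {robot_in(rmC)}, keep {carry(b4,right), carry(b5,left)}, require {robot_in(rmB)}
    → {carry(b4,right), carry(b5,left), robot_in(rmB)}

== RESULT ==
["carry(b4,right)", "carry(b5,left)", "robot_in(rmB)"]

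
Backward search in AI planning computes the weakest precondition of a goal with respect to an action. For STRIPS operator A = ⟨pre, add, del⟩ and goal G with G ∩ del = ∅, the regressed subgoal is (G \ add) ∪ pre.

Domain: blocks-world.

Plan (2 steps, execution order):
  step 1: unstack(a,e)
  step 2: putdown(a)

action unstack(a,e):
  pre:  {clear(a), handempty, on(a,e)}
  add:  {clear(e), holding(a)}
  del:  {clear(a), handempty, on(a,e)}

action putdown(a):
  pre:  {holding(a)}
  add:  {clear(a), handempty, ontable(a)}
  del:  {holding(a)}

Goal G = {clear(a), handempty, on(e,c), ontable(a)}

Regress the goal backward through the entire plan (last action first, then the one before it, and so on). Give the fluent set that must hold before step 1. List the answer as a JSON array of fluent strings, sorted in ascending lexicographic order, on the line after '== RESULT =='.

Work backward from the goal:
  through step 2 (putdown(a)): drop {clear(a), handempty, ontable(a)}, keep {on(e,c)}, require {holding(a)}
    → {holding(a), on(e,c)}
  through step 1 (unstack(a,e)): drop {holding(a)}, keep {on(e,c)}, require {clear(a), handempty, on(a,e)}
    → {clear(a), handempty, on(a,e), on(e,c)}

== RESULT ==
["clear(a)", "handempty", "on(a,e)", "on(e,c)"]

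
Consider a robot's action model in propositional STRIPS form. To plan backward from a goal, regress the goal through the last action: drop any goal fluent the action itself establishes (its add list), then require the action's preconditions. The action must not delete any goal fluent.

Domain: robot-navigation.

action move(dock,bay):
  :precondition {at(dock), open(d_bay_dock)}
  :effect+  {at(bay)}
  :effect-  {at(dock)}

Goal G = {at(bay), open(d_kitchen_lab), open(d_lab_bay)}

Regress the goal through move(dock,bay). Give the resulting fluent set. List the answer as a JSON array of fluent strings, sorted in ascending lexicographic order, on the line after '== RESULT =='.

Regress:
  G ∩ del = {}  (empty — regression defined)
  G \ add = {at(bay), open(d_kitchen_lab), open(d_lab_bay)} \ {at(bay)} = {open(d_kitchen_lab), open(d_lab_bay)}
  ∪ pre   = {open(d_kitchen_lab), open(d_lab_bay)} ∪ {at(dock), open(d_bay_dock)}
          = {at(dock), open(d_bay_dock), open(d_kitchen_lab), open(d_lab_bay)}

== RESULT ==
["at(dock)", "open(d_bay_dock)", "open(d_kitchen_lab)", "open(d_lab_bay)"]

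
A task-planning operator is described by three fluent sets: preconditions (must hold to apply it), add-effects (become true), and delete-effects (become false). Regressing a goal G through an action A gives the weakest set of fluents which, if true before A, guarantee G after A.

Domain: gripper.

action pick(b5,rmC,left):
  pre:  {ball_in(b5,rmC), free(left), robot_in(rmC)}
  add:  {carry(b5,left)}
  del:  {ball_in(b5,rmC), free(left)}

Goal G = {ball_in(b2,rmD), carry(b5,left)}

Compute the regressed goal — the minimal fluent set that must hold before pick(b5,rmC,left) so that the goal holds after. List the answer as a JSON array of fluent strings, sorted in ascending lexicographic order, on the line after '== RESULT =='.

Compute (G \ add) ∪ pre:
  G ∩ del = {}  (empty — regression defined)
  G \ add = {ball_in(b2,rmD), carry(b5,left)} \ {carry(b5,left)} = {ball_in(b2,rmD)}
  ∪ pre   = {ball_in(b2,rmD)} ∪ {ball_in(b5,rmC), free(left), robot_in(rmC)}
          = {ball_in(b2,rmD), ball_in(b5,rmC), free(left), robot_in(rmC)}

== RESULT ==
["ball_in(b2,rmD)", "ball_in(b5,rmC)", "free(left)", "robot_in(rmC)"]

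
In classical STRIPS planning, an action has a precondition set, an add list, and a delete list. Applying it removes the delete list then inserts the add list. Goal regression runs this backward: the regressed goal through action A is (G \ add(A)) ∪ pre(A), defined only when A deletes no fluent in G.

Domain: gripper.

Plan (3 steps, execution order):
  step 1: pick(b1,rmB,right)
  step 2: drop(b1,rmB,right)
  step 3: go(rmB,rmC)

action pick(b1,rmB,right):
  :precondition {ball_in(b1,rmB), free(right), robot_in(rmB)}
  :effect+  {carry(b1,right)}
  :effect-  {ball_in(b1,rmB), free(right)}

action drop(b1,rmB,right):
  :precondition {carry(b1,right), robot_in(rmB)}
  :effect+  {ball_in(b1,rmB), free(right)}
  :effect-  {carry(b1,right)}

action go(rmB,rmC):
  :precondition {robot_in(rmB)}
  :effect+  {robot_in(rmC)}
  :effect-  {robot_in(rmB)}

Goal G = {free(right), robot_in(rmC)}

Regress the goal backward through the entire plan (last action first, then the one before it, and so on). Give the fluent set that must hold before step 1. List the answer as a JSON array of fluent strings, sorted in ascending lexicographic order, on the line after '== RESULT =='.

Regress step by step:
  through step 3 (go(rmB,rmC)): drop {robot_in(rmC)}, keep {free(right)}, require {robot_in(rmB)}
    → {free(right), robot_in(rmB)}
  through step 2 (drop(b1,rmB,right)): drop {free(right)}, keep {robot_in(rmB)}, require {carry(b1,right), robot_in(rmB)}
    → {carry(b1,right), robot_in(rmB)}
  through step 1 (pick(b1,rmB,right)): drop {carry(b1,right)}, keep {robot_in(rmB)}, require {ball_in(b1,rmB), free(right), robot_in(rmB)}
    → {ball_in(b1,rmB), free(right), robot_in(rmB)}

== RESULT ==
["ball_in(b1,rmB)", "free(right)", "robot_in(rmB)"]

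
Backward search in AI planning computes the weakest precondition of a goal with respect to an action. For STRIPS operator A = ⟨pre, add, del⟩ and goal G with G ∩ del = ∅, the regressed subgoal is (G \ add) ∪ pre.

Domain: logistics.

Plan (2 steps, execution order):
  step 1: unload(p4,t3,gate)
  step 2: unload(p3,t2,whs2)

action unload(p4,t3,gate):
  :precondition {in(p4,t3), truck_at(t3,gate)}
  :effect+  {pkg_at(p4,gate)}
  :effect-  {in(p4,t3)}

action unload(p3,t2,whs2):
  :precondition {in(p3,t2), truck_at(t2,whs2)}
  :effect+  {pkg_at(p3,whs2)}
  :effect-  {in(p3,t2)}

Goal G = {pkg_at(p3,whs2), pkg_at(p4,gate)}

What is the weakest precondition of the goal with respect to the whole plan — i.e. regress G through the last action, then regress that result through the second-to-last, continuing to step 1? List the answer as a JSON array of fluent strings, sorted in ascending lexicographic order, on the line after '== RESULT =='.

Work backward from the goal:
  through step 2 (unload(p3,t2,whs2)): drop {pkg_at(p3,whs2)}, keep {pkg_at(p4,gate)}, require {in(p3,t2), truck_at(t2,whs2)}
    → {in(p3,t2), pkg_at(p4,gate), truck_at(t2,whs2)}
  through step 1 (unload(p4,t3,gate)): drop {pkg_at(p4,gate)}, keep {in(p3,t2), truck_at(t2,whs2)}, require {in(p4,t3), truck_at(t3,gate)}
    → {in(p3,t2), in(p4,t3), truck_at(t2,whs2), truck_at(t3,gate)}

== RESULT ==
["in(p3,t2)", "in(p4,t3)", "truck_at(t2,whs2)", "truck_at(t3,gate)"]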